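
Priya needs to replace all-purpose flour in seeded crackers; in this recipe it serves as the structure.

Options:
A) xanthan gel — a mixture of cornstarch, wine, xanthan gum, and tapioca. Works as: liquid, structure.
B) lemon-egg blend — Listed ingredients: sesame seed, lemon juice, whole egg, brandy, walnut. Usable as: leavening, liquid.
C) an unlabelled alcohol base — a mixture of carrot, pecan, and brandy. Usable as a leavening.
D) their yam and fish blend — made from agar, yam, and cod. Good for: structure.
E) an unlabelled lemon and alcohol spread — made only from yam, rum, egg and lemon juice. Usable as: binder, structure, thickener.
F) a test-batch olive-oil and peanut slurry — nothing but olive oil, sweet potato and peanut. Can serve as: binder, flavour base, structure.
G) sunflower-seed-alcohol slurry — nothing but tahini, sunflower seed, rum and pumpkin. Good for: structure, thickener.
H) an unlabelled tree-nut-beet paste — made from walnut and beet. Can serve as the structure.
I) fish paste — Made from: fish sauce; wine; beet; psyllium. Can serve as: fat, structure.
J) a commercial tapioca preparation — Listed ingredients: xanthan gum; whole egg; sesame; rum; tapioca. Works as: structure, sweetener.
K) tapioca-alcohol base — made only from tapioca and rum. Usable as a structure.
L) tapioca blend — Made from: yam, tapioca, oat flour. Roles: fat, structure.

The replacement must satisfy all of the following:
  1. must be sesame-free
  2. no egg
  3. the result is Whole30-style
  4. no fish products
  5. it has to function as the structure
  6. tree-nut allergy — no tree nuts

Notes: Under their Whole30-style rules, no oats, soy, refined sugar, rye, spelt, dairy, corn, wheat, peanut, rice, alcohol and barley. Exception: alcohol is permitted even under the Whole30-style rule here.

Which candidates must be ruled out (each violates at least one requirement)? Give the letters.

A: has cornstarch, so not Whole30-style — out
B: not usable as a structure; has sesame seed, so not sesame-free (and 2 more) — no
C: not usable as a structure; has pecan, so not tree-nut-free — out
D: has cod, so not fish-free — no
E: has egg, so not egg-free — reject
F: has peanut, so not Whole30-style — reject
G: has tahini, so not sesame-free — reject
H: has walnut, so not tree-nut-free — no
I: has fish sauce, so not fish-free — out
J: has sesame, so not sesame-free; has whole egg, so not egg-free — reject
K: alcohol is permitted under the Whole30-style carve-out; nothing else excluded — valid
L: has oat flour, so not Whole30-style — reject

A, B, C, D, E, F, G, H, I, J, L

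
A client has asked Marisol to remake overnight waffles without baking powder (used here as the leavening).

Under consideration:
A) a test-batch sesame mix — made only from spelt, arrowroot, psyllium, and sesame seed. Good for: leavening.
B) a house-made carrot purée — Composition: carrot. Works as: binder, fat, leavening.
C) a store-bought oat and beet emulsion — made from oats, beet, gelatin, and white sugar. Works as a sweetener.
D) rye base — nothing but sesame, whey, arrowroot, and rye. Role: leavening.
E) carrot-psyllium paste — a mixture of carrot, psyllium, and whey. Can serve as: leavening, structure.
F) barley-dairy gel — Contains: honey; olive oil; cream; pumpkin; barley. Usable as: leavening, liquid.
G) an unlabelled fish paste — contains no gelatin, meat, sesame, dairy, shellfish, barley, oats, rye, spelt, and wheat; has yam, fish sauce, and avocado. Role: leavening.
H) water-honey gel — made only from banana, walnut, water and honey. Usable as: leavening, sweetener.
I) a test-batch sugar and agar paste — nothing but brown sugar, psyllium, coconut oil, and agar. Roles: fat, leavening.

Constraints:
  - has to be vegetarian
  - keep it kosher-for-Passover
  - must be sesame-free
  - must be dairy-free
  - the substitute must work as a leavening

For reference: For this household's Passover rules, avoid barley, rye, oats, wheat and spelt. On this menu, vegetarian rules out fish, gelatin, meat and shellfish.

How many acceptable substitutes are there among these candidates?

3

A: has spelt, so not kosher-for-Passover; has sesame seed, so not sesame-free — out
B: no sesame, no dairy — valid
C: not usable as a leavening; has oats, so not kosher-for-Passover (and 1 more) — no
D: has rye, so not kosher-for-Passover; has sesame, so not sesame-free (and 1 more) — out
E: has whey, so not dairy-free — reject
F: has barley, so not kosher-for-Passover; has cream, so not dairy-free — out
G: has fish sauce, so not vegetarian — out
H: honey and walnut etc. — none of it excluded — OK
I: every rule checks out — keep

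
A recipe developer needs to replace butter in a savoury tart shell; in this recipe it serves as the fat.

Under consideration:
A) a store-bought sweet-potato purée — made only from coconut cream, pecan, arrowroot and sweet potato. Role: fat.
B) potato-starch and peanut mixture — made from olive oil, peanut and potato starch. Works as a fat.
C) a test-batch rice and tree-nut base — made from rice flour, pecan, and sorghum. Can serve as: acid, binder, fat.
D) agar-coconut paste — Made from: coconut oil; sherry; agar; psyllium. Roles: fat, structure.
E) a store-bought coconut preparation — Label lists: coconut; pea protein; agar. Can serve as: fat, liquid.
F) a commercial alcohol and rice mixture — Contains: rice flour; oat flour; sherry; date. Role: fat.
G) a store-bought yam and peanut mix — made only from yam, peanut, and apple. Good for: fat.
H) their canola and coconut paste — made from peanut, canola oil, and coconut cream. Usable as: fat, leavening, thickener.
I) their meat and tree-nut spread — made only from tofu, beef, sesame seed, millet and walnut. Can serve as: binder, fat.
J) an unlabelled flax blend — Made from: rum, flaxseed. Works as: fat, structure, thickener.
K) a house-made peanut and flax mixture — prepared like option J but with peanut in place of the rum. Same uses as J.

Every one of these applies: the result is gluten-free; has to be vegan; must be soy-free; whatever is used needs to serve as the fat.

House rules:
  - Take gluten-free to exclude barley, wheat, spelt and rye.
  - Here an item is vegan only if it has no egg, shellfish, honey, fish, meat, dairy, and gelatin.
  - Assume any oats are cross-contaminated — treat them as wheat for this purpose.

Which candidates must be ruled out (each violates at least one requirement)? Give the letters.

F, I

A: gluten-free, vegan — valid
B: only peanut, potato starch and olive oil; none excluded — OK
C: works as a fat, vegan, gluten-free — OK
D: sherry and coconut oil etc. — none of it excluded — keep
E: only coconut, pea protein and agar; none excluded — valid
F: has oat flour, so not gluten-free — out
G: only peanut, yam, and apple; none excluded — valid
H: only coconut cream, peanut, and canola oil; none excluded — keep
I: has beef, so not vegan; has tofu, so not soy-free — no
J: no soy, vegan — keep
K: nothing on the exclusion list — OK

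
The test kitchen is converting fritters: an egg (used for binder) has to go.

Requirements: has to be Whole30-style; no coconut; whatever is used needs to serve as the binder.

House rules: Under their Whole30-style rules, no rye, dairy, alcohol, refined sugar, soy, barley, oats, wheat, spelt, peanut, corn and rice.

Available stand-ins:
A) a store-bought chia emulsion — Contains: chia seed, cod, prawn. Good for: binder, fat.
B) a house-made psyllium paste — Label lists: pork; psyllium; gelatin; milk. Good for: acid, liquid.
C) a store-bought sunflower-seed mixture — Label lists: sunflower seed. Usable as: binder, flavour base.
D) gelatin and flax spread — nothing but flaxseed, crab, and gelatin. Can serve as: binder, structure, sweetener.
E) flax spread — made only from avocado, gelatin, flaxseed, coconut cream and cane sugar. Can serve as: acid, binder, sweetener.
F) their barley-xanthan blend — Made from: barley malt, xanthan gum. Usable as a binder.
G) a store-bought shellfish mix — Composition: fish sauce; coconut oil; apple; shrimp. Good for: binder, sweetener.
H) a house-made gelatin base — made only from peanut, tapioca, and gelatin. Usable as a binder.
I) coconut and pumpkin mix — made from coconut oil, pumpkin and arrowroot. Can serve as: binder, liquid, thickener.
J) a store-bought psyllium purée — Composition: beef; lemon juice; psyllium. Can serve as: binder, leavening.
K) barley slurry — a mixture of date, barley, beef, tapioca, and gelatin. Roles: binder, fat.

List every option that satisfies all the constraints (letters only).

A: only cod, prawn and chia seed; none excluded — OK
B: not usable as a binder; has milk, so not Whole30-style — out
C: works as a binder, Whole30-style, no coconut — OK
D: no coconut, Whole30-style — valid
E: has cane sugar, so not Whole30-style; has coconut cream, so not coconut-free — no
F: has barley malt, so not Whole30-style — reject
G: has coconut oil, so not coconut-free — reject
H: has peanut, so not Whole30-style — no
I: has coconut oil, so not coconut-free — no
J: all constraints satisfied — OK
K: has barley, so not Whole30-style — reject

A, C, D, J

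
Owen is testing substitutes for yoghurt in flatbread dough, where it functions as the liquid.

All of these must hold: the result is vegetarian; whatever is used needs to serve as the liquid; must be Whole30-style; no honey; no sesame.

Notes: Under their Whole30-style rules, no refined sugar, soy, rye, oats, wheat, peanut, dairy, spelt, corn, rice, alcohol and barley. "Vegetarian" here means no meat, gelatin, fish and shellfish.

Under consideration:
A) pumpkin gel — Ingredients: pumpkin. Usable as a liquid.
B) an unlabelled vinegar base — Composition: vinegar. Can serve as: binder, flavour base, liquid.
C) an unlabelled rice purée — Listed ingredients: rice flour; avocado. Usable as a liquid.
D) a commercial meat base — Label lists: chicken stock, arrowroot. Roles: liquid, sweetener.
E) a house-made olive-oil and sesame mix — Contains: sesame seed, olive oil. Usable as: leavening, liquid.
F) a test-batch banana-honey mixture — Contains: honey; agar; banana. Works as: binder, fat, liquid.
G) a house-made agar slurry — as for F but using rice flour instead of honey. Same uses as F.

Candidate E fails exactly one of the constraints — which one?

sesame-free

usable as a liquid: satisfied
Whole30-style: satisfied
vegetarian: satisfied
sesame-free: has sesame seed — fails
honey-free: satisfied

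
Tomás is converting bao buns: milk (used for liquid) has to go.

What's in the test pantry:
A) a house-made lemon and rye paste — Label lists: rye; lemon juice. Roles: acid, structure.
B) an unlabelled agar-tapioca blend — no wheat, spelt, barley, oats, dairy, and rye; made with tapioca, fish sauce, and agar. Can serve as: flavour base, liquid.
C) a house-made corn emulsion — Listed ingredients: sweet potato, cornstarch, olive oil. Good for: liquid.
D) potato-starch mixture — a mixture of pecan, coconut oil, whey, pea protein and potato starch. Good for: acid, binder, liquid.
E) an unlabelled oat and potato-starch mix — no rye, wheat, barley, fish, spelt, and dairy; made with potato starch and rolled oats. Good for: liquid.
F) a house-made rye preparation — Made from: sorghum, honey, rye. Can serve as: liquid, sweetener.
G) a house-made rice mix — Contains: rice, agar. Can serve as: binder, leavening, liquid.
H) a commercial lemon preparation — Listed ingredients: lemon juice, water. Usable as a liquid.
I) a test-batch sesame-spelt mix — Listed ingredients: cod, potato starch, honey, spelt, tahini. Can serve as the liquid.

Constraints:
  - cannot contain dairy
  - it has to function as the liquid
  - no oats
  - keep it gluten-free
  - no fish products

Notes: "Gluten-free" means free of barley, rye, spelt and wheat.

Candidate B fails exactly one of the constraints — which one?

fish-free

usable as a liquid: satisfied
gluten-free: satisfied
fish-free: has fish sauce — fails
dairy-free: satisfied
oat-free: satisfied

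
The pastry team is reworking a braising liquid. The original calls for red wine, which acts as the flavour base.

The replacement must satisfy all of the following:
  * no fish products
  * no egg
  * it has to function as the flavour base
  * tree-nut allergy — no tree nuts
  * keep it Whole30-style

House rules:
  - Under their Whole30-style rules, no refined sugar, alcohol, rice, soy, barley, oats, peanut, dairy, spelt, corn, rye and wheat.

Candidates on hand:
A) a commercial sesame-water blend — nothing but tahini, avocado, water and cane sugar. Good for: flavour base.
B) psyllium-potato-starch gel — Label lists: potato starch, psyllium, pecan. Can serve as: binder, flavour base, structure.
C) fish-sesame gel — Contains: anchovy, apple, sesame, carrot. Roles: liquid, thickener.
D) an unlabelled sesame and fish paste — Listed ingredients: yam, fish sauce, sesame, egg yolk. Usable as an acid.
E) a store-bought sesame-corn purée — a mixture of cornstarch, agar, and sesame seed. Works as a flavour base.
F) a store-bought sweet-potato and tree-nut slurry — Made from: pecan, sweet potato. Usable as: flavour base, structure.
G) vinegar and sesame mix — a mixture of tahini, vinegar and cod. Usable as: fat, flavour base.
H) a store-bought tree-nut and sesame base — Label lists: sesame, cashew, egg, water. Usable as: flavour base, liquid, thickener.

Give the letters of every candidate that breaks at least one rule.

A: has cane sugar, so not Whole30-style — reject
B: has pecan, so not tree-nut-free — reject
C: not usable as a flavour base; has anchovy, so not fish-free — reject
D: not usable as a flavour base; has fish sauce, so not fish-free (and 1 more) — no
E: has cornstarch, so not Whole30-style — out
F: has pecan, so not tree-nut-free — reject
G: has cod, so not fish-free — reject
H: has cashew, so not tree-nut-free; has egg, so not egg-free — out

A, B, C, D, E, F, G, H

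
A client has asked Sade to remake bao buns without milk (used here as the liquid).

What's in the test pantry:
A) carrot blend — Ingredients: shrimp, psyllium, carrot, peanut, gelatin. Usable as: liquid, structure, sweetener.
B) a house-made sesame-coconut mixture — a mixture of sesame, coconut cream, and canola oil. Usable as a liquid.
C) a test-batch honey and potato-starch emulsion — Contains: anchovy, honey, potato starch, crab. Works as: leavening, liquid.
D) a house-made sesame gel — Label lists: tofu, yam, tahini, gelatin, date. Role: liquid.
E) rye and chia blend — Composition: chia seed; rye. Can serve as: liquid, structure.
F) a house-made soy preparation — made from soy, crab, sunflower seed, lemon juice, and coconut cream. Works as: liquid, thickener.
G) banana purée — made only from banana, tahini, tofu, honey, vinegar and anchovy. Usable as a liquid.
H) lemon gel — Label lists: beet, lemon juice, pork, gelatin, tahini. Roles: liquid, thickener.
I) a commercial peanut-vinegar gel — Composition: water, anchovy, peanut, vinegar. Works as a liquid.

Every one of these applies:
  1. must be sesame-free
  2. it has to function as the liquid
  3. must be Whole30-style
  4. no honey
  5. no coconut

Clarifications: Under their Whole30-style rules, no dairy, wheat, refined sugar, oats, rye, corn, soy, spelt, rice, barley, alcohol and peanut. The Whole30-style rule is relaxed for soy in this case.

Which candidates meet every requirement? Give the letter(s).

none

A: has peanut, so not Whole30-style — no
B: has coconut cream, so not coconut-free; has sesame, so not sesame-free — no
C: has honey, so not honey-free — no
D: has tahini, so not sesame-free — out
E: has rye, so not Whole30-style — no
F: has coconut cream, so not coconut-free — no
G: has honey, so not honey-free; has tahini, so not sesame-free — no
H: has tahini, so not sesame-free — out
I: has peanut, so not Whole30-style — no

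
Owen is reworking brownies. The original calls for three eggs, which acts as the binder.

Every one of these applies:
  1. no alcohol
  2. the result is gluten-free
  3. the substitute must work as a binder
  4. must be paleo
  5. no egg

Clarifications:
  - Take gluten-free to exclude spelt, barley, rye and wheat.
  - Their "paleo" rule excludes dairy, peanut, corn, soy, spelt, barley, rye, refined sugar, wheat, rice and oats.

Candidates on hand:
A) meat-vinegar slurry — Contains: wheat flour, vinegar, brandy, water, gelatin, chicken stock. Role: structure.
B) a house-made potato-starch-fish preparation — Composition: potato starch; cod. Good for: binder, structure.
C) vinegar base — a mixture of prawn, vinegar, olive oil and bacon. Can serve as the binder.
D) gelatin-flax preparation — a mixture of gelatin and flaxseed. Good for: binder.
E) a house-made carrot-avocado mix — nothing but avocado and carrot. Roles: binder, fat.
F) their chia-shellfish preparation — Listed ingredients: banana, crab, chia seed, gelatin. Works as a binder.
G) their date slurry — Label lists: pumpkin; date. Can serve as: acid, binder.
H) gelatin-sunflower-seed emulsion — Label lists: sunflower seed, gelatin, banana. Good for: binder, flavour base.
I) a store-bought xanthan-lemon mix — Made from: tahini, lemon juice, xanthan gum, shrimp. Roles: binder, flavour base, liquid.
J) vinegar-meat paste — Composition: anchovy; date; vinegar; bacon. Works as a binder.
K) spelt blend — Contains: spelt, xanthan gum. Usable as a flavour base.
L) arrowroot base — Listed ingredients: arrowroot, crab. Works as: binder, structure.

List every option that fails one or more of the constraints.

A, K

A: not usable as a binder; has wheat flour, so not gluten-free (and 2 more) — reject
B: every rule checks out — valid
C: bacon and prawn etc. — none of it excluded — OK
D: only gelatin and flaxseed; none excluded — OK
E: every rule checks out — valid
F: every rule checks out — valid
G: nothing on the exclusion list — keep
H: works as a binder, no alcohol, paleo — OK
I: tahini and shrimp etc. — none of it excluded — keep
J: every rule checks out — OK
K: not usable as a binder; has spelt, so not gluten-free (and 1 more) — out
L: every rule checks out — valid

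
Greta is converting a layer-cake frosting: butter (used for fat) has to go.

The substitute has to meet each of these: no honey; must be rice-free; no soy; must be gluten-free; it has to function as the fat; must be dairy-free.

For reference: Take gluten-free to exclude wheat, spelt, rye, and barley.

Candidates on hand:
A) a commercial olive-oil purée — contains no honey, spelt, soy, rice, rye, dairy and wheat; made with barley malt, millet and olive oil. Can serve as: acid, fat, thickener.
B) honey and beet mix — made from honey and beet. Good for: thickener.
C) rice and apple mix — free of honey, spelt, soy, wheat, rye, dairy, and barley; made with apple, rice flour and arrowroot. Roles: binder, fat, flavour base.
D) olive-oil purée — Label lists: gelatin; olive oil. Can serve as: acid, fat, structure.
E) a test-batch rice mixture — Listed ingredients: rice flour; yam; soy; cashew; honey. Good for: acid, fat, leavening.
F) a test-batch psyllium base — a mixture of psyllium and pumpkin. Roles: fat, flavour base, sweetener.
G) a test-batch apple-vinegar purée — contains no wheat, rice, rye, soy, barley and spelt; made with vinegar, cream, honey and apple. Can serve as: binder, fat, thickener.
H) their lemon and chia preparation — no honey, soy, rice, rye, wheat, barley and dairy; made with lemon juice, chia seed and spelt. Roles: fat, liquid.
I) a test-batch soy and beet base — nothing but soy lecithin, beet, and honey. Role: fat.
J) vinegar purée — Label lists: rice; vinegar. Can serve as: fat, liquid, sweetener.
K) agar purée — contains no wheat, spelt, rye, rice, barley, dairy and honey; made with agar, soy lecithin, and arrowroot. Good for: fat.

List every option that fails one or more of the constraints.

A: has barley malt, so not gluten-free — out
B: not usable as a fat; has honey, so not honey-free — out
C: has rice flour, so not rice-free — reject
D: gluten-free, no dairy — valid
E: has honey, so not honey-free; has rice flour, so not rice-free (and 1 more) — no
F: only pumpkin and psyllium; none excluded — keep
G: has honey, so not honey-free; has cream, so not dairy-free — reject
H: has spelt, so not gluten-free — reject
I: has honey, so not honey-free; has soy lecithin, so not soy-free — no
J: has rice, so not rice-free — out
K: has soy lecithin, so not soy-free — out

A, B, C, E, G, H, I, J, K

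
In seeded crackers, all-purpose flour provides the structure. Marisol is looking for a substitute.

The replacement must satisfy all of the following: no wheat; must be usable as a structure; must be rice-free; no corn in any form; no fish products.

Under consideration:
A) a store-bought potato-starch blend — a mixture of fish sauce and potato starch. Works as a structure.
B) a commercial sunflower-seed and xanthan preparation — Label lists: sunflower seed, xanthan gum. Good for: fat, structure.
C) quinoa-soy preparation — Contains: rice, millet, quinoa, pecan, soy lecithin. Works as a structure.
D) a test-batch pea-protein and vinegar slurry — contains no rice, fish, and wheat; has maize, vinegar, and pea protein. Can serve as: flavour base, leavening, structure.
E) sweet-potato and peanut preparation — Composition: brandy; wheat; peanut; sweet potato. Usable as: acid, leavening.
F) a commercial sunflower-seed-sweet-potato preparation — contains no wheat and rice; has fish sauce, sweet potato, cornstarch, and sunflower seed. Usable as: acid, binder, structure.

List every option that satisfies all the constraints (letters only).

B

A: has fish sauce, so not fish-free — out
B: every rule checks out — valid
C: has rice, so not rice-free — no
D: has maize, so not corn-free — out
E: not usable as a structure; has wheat, so not wheat-free — out
F: has fish sauce, so not fish-free; has cornstarch, so not corn-free — no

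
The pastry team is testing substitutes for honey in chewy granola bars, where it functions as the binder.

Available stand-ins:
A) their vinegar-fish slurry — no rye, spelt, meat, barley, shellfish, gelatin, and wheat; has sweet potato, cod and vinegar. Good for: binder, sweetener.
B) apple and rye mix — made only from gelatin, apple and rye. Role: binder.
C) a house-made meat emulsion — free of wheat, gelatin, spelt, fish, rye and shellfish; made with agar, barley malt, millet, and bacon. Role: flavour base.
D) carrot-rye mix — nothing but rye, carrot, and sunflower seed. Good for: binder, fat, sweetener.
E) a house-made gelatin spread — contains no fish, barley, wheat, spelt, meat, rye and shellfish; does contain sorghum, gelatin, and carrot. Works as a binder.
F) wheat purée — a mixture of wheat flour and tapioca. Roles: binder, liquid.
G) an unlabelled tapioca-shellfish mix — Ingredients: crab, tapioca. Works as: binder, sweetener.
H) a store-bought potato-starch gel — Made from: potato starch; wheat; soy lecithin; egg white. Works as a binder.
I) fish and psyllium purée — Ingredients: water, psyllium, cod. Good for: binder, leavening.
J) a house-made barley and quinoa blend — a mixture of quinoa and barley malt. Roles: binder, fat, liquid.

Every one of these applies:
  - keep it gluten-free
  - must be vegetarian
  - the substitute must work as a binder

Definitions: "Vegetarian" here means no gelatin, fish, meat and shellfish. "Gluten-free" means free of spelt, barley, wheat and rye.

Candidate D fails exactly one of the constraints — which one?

usable as a binder: satisfied
vegetarian: satisfied
gluten-free: has rye — fails

gluten-free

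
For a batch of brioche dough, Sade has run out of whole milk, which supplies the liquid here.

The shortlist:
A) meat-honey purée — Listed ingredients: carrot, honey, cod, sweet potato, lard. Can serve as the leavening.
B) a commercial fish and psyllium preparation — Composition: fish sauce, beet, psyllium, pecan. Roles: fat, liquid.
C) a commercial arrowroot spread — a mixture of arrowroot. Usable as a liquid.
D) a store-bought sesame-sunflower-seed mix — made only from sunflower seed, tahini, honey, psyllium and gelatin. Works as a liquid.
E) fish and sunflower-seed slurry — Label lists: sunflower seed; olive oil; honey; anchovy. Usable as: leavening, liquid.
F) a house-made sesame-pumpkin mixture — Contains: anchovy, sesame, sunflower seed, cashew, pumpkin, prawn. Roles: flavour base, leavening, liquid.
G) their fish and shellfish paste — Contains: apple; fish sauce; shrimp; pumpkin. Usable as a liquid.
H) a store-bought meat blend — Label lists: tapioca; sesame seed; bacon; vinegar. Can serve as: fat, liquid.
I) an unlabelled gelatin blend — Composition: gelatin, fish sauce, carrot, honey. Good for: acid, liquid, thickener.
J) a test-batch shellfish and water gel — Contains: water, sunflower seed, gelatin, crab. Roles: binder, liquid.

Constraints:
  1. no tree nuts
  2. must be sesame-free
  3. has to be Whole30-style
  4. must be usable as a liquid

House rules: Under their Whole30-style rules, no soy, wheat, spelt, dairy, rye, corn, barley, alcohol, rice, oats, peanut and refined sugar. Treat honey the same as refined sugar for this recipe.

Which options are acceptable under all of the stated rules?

A: not usable as a liquid; has honey, so not Whole30-style — no
B: has pecan, so not tree-nut-free — out
C: Whole30-style, no sesame — keep
D: has honey, so not Whole30-style; has tahini, so not sesame-free — reject
E: has honey, so not Whole30-style — out
F: has cashew, so not tree-nut-free; has sesame, so not sesame-free — reject
G: fish sauce and shrimp etc. — none of it excluded — keep
H: has sesame seed, so not sesame-free — reject
I: has honey, so not Whole30-style — out
J: gelatin and crab etc. — none of it excluded — OK

C, G, J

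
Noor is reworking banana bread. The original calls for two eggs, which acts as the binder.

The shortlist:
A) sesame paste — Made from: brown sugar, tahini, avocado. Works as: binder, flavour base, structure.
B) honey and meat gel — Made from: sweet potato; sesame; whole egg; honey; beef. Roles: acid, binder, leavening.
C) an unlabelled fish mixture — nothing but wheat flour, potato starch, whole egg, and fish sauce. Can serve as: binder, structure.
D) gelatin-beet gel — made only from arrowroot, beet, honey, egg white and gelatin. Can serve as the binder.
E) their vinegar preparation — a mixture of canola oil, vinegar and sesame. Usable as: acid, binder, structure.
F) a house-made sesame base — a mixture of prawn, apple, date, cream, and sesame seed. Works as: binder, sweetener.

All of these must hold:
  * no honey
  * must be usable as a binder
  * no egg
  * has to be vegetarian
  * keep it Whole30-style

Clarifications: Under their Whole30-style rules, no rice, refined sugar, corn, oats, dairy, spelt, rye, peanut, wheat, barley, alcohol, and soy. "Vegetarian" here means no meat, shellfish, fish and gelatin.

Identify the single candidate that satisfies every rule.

E

A: has brown sugar, so not Whole30-style — out
B: has beef, so not vegetarian; has whole egg, so not egg-free (and 1 more) — no
C: has wheat flour, so not Whole30-style; has fish sauce, so not vegetarian (and 1 more) — no
D: has gelatin, so not vegetarian; has egg white, so not egg-free (and 1 more) — reject
E: every rule checks out — keep
F: has cream, so not Whole30-style; has prawn, so not vegetarian — out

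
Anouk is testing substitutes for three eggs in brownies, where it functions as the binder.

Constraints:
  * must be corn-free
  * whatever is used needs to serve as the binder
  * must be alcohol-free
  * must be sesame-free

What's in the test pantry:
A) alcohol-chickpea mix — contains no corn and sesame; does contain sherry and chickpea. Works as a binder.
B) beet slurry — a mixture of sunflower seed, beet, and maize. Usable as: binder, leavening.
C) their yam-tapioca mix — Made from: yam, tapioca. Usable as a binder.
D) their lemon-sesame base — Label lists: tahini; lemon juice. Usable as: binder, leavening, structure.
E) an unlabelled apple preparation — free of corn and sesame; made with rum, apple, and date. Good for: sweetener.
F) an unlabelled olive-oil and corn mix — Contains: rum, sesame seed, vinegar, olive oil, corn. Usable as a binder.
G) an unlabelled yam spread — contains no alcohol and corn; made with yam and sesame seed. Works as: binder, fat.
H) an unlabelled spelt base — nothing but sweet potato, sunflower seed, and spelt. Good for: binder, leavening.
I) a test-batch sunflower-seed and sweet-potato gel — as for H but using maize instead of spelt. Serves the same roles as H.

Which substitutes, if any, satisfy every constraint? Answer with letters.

A: has sherry, so not alcohol-free — out
B: has maize, so not corn-free — reject
C: no corn, no alcohol — valid
D: has tahini, so not sesame-free — no
E: not usable as a binder; has rum, so not alcohol-free — no
F: has rum, so not alcohol-free; has corn, so not corn-free (and 1 more) — out
G: has sesame seed, so not sesame-free — no
H: no sesame, no corn — keep
I: has maize, so not corn-free — reject

C, H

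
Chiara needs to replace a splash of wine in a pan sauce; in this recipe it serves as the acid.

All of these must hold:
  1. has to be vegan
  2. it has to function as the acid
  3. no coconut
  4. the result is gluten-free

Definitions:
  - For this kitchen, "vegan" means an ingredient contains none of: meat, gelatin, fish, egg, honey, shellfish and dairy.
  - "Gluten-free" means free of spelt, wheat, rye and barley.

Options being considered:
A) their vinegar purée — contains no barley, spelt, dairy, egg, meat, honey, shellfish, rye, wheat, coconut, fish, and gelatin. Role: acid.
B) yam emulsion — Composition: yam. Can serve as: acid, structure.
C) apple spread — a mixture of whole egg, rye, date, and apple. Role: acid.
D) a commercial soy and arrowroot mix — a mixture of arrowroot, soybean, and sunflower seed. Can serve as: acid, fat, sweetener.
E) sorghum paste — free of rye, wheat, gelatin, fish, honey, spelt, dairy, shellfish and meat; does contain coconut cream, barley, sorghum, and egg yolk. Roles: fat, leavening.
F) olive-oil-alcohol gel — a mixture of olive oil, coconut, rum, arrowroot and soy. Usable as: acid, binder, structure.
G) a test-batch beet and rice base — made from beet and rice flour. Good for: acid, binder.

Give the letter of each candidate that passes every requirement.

A, B, D, G

A: gluten-free, vegan — keep
B: gluten-free, vegan — keep
C: has whole egg, so not vegan; has rye, so not gluten-free — out
D: all constraints satisfied — OK
E: not usable as an acid; has egg yolk, so not vegan (and 2 more) — reject
F: has coconut, so not coconut-free — no
G: only rice flour and beet; none excluded — keep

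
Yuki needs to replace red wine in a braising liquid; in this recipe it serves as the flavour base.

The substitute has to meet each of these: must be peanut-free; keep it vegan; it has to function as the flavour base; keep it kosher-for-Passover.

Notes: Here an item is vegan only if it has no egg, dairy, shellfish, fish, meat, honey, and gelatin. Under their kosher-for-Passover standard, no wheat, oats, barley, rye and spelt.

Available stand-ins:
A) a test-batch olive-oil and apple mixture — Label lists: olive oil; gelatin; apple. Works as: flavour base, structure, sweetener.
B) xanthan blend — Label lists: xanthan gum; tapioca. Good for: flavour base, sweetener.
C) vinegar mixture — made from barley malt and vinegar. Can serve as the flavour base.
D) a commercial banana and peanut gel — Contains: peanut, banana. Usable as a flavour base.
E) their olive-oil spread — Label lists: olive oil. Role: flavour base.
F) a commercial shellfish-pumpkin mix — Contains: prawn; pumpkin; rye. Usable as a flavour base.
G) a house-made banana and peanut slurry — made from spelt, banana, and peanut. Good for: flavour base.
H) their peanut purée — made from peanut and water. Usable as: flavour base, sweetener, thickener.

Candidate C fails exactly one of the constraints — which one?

usable as a flavour base: satisfied
vegan: satisfied
kosher-for-Passover: has barley malt — fails
peanut-free: satisfied

kosher-for-Passover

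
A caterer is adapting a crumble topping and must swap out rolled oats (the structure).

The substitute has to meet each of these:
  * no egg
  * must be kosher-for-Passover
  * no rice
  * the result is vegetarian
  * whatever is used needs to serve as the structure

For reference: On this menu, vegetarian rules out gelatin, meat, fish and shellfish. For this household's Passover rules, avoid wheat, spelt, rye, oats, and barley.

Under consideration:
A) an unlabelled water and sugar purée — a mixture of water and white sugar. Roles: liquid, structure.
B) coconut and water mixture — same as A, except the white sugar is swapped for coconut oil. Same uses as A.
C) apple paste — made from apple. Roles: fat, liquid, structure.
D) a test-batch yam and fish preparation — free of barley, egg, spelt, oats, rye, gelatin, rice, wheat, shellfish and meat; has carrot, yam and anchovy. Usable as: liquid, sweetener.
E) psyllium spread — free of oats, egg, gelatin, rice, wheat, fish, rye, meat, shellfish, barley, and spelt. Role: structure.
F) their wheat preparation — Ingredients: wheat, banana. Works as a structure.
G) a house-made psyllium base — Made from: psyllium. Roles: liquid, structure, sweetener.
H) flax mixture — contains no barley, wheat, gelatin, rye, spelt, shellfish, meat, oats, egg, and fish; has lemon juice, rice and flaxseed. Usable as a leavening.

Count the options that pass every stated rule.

5

A: every rule checks out — keep
B: vegetarian, no rice — valid
C: only apple; none excluded — valid
D: not usable as a structure; has anchovy, so not vegetarian — no
E: no egg, no rice — OK
F: has wheat, so not kosher-for-Passover — no
G: only psyllium; none excluded — valid
H: not usable as a structure; has rice, so not rice-free — no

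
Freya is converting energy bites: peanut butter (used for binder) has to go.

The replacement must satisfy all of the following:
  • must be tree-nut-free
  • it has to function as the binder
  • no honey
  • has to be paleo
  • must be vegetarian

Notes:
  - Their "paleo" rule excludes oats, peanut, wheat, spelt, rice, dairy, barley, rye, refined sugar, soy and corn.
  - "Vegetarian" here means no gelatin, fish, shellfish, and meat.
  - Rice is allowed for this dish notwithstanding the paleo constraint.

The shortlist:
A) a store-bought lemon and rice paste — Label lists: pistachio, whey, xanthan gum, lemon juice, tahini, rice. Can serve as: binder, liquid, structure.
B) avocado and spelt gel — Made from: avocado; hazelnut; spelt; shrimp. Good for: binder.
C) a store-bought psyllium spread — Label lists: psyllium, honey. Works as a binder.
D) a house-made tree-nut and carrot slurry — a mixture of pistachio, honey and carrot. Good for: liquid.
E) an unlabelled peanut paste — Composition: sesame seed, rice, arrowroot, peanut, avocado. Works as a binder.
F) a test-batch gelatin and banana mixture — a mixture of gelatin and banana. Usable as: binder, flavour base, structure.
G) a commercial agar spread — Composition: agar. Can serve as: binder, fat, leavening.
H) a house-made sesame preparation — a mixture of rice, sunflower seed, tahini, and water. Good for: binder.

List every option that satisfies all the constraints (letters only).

A: has whey, so not paleo; has pistachio, so not tree-nut-free — reject
B: has spelt, so not paleo; has shrimp, so not vegetarian (and 1 more) — reject
C: has honey, so not honey-free — reject
D: not usable as a binder; has honey, so not honey-free (and 1 more) — no
E: has peanut, so not paleo — no
F: has gelatin, so not vegetarian — reject
G: only agar; none excluded — OK
H: rice is permitted under the paleo carve-out; nothing else excluded — OK

G, H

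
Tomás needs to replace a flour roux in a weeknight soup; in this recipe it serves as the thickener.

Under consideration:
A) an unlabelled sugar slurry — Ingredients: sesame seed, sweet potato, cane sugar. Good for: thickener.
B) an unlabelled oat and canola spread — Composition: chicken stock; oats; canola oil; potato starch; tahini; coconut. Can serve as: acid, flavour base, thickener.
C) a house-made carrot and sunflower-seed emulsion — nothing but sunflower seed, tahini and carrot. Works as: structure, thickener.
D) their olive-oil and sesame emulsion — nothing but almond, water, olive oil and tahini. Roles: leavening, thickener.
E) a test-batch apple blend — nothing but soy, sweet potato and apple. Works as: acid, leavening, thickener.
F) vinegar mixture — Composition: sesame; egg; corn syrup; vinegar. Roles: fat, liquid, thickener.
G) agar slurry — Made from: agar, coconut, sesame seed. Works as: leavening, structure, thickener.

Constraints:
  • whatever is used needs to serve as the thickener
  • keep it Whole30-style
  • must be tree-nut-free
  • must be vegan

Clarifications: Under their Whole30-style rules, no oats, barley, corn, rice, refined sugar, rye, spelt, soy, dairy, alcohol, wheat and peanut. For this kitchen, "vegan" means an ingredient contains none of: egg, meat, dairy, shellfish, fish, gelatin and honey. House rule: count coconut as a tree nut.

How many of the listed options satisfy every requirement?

1

A: has cane sugar, so not Whole30-style — out
B: has oats, so not Whole30-style; has chicken stock, so not vegan (and 1 more) — reject
C: only tahini, sunflower seed and carrot; none excluded — valid
D: has almond, so not tree-nut-free — no
E: has soy, so not Whole30-style — out
F: has corn syrup, so not Whole30-style; has egg, so not vegan — reject
G: has coconut, so not tree-nut-free — reject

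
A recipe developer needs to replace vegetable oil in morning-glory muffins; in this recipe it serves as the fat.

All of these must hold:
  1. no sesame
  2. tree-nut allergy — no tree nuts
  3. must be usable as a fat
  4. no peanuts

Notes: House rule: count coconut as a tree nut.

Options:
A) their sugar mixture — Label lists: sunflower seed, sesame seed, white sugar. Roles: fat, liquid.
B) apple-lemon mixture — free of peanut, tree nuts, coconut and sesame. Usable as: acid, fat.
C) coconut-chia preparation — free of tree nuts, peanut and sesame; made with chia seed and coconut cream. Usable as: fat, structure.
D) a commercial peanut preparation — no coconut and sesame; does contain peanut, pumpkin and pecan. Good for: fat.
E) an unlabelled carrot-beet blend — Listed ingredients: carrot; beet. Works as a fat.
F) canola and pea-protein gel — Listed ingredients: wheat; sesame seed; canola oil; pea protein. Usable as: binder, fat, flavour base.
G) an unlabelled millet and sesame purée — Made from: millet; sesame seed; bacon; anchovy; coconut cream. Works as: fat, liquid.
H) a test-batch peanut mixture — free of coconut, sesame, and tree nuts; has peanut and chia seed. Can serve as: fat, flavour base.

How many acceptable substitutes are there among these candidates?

A: has sesame seed, so not sesame-free — out
B: no peanut, tree-nut-free — OK
C: has coconut cream, so not tree-nut-free — no
D: has pecan, so not tree-nut-free; has peanut, so not peanut-free — reject
E: every rule checks out — valid
F: has sesame seed, so not sesame-free — no
G: has sesame seed, so not sesame-free; has coconut cream, so not tree-nut-free — no
H: has peanut, so not peanut-free — no

2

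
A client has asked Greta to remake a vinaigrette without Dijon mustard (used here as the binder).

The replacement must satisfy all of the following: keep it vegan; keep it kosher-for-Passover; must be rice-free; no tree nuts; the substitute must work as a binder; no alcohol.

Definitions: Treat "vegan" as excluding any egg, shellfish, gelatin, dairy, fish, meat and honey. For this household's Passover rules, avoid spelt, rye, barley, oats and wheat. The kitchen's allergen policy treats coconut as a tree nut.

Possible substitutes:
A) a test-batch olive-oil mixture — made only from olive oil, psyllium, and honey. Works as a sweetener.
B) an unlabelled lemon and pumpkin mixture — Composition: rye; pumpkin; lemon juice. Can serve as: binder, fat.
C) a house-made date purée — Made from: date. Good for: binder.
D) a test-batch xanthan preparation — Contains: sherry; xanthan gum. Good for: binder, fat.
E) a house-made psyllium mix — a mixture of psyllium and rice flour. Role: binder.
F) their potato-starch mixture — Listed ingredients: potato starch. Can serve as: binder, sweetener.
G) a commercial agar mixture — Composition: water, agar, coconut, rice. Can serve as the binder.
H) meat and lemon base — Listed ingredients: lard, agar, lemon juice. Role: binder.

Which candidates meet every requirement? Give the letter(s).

C, F

A: not usable as a binder; has honey, so not vegan — no
B: has rye, so not kosher-for-Passover — reject
C: every rule checks out — keep
D: has sherry, so not alcohol-free — reject
E: has rice flour, so not rice-free — out
F: works as a binder, no rice, tree-nut-free — valid
G: has rice, so not rice-free; has coconut, so not tree-nut-free — reject
H: has lard, so not vegan — out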